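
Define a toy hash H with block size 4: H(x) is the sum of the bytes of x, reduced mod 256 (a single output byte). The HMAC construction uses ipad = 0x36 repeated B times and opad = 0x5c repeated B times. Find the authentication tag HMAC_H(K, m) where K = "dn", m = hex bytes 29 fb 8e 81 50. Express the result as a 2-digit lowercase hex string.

bb

Key "dn" = 64 6e is 2 bytes ≤ B = 4; zero-pad to 4 bytes: K' = 64 6e 00 00.
K' ⊕ ipad = 52 58 36 36.  K' ⊕ opad = 38 32 5c 5c.
Inner input = (K'⊕ipad) ∥ m = 52 58 36 36 ∥ 29 fb 8e 81 50.
Inner hash: sum = 82+88+54+54+41+251+142+129+80 = 921; mod 256 = 153 → 99.
Outer input = (K'⊕opad) ∥ inner = 38 32 5c 5c ∥ 99.
Outer hash (tag): sum = 56+50+92+92+153 = 443; mod 256 = 187 → bb.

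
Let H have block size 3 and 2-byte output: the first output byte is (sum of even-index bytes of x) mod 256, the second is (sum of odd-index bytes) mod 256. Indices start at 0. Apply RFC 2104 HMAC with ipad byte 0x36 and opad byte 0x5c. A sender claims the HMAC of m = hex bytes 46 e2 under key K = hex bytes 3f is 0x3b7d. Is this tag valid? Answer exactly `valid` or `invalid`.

valid

Key hex bytes 3f is 1 byte ≤ B = 3; zero-pad to 3 bytes: K' = 3f 00 00.
K' ⊕ ipad = 09 36 36; K' ⊕ opad = 63 5c 5c.
Inner hash: even-index sum = 289 mod 256 = 33; odd-index sum = 124 mod 256 = 124 → 21 7c.
Outer hash (recomputed tag): even-index sum = 315 mod 256 = 59; odd-index sum = 125 mod 256 = 125 → 3b 7d.
Recomputed tag = 3b7d; claimed = 3b7d → match.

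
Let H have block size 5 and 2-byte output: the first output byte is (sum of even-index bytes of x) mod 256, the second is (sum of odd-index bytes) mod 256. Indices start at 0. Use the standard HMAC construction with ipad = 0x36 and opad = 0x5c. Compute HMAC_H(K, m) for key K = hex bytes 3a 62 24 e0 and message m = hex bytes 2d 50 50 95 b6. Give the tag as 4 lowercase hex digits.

9733

Key hex bytes 3a 62 24 e0 is 4 bytes ≤ B = 5; zero-pad to 5 bytes: K' = 3a 62 24 e0 00.
K' ⊕ ipad = 0c 54 12 d6 36.  K' ⊕ opad = 66 3e 78 bc 5c.
Inner input = (K'⊕ipad) ∥ m = 0c 54 12 d6 36 ∥ 2d 50 50 95 b6.
Inner hash: even-index sum = 313 mod 256 = 57; odd-index sum = 605 mod 256 = 93 → 39 5d.
Outer input = (K'⊕opad) ∥ inner = 66 3e 78 bc 5c ∥ 39 5d.
Outer hash (tag): even-index sum = 407 mod 256 = 151; odd-index sum = 307 mod 256 = 51 → 97 33.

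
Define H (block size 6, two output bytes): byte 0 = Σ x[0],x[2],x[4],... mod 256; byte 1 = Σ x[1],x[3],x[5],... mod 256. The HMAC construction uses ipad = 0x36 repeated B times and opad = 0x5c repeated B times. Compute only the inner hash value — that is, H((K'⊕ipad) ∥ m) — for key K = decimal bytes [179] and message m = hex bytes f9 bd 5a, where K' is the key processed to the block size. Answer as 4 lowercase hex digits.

445f

Key decimal bytes [179] = b3 is 1 byte ≤ B = 6; zero-pad to 6 bytes: K' = b3 00 00 00 00 00.
K' ⊕ ipad = 85 36 36 36 36 36.
Inner input = 85 36 36 36 36 36 ∥ f9 bd 5a.
Inner hash: even-index sum = 580 mod 256 = 68; odd-index sum = 351 mod 256 = 95 → 44 5f.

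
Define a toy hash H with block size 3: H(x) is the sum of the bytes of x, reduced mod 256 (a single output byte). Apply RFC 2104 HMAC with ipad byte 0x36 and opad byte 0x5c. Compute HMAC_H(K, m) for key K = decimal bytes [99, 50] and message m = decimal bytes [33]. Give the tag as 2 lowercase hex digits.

Key decimal bytes [99, 50] = 63 32 is 2 bytes ≤ B = 3; zero-pad to 3 bytes: K' = 63 32 00.
K' ⊕ ipad = 55 04 36.  K' ⊕ opad = 3f 6e 5c.
Inner input = (K'⊕ipad) ∥ m = 55 04 36 ∥ 21.
Inner hash: sum = 85+4+54+33 = 176 → b0.
Outer input = (K'⊕opad) ∥ inner = 3f 6e 5c ∥ b0.
Outer hash (tag): sum = 63+110+92+176 = 441; mod 256 = 185 → b9.

b9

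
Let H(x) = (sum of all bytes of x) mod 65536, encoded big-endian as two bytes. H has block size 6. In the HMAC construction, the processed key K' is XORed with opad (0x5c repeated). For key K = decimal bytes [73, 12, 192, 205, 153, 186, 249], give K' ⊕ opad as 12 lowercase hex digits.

58725c5c5c5c

Key decimal bytes [73, 12, 192, 205, 153, 186, 249] = 49 0c c0 cd 99 ba f9 is 7 bytes > B = 6, so hash it first: H(key) = 04 2e, then zero-pad to 6 bytes: K' = 04 2e 00 00 00 00.
XOR each byte with 0x5c: 04⊕5c=58, 2e⊕5c=72, 00⊕5c=5c, 00⊕5c=5c, 00⊕5c=5c, 00⊕5c=5c.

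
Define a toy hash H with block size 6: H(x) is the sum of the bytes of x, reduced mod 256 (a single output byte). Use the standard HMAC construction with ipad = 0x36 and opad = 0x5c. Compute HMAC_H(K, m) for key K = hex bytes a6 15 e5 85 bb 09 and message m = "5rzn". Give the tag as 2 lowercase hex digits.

a5

Key hex bytes a6 15 e5 85 bb 09 is exactly B = 6 bytes: K' = a6 15 e5 85 bb 09.
K' ⊕ ipad = 90 23 d3 b3 8d 3f.  K' ⊕ opad = fa 49 b9 d9 e7 55.
Inner input = (K'⊕ipad) ∥ m = 90 23 d3 b3 8d 3f ∥ 35 72 7a 6e.
Inner hash: sum = 144+35+211+179+141+63+53+114+122+110 = 1172; mod 256 = 148 → 94.
Outer input = (K'⊕opad) ∥ inner = fa 49 b9 d9 e7 55 ∥ 94.
Outer hash (tag): sum = 250+73+185+217+231+85+148 = 1189; mod 256 = 165 → a5.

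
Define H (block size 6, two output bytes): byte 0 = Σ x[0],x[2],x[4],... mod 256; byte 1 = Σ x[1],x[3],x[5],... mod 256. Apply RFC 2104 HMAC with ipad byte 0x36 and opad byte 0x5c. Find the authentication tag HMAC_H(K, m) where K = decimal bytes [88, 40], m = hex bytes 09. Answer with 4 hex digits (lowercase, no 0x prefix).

Key decimal bytes [88, 40] = 58 28 is 2 bytes ≤ B = 6; zero-pad to 6 bytes: K' = 58 28 00 00 00 00.
K' ⊕ ipad = 6e 1e 36 36 36 36.  K' ⊕ opad = 04 74 5c 5c 5c 5c.
Inner input = (K'⊕ipad) ∥ m = 6e 1e 36 36 36 36 ∥ 09.
Inner hash: even-index sum = 227 mod 256 = 227; odd-index sum = 138 mod 256 = 138 → e3 8a.
Outer input = (K'⊕opad) ∥ inner = 04 74 5c 5c 5c 5c ∥ e3 8a.
Outer hash (tag): even-index sum = 415 mod 256 = 159; odd-index sum = 438 mod 256 = 182 → 9f b6.

9fb6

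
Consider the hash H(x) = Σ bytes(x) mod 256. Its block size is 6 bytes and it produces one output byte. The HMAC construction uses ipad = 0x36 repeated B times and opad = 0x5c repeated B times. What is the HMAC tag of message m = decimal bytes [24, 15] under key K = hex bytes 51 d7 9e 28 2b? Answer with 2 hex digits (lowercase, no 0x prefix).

29

Key hex bytes 51 d7 9e 28 2b is 5 bytes ≤ B = 6; zero-pad to 6 bytes: K' = 51 d7 9e 28 2b 00.
K' ⊕ ipad = 67 e1 a8 1e 1d 36.  K' ⊕ opad = 0d 8b c2 74 77 5c.
Inner input = (K'⊕ipad) ∥ m = 67 e1 a8 1e 1d 36 ∥ 18 0f.
Inner hash: sum = 103+225+168+30+29+54+24+15 = 648; mod 256 = 136 → 88.
Outer input = (K'⊕opad) ∥ inner = 0d 8b c2 74 77 5c ∥ 88.
Outer hash (tag): sum = 13+139+194+116+119+92+136 = 809; mod 256 = 41 → 29.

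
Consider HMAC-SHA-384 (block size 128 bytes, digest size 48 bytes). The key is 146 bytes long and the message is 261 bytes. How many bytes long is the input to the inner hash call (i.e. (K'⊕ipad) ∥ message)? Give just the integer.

Key is 146 > 128 bytes, so it is hashed to 48 bytes then zero-padded to 128: |K'| = 128.
Inner input = (K'⊕ipad) ∥ m → 128 + 261 = 389 bytes.

389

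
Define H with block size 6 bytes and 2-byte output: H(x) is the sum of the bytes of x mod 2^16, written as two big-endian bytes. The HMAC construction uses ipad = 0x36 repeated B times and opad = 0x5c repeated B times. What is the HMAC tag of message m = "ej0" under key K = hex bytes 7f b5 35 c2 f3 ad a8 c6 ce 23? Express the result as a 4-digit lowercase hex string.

0265

Key hex bytes 7f b5 35 c2 f3 ad a8 c6 ce 23 is 10 bytes > B = 6, so hash it first: H(key) = 06 2a, then zero-pad to 6 bytes: K' = 06 2a 00 00 00 00.
K' ⊕ ipad = 30 1c 36 36 36 36.  K' ⊕ opad = 5a 76 5c 5c 5c 5c.
Inner input = (K'⊕ipad) ∥ m = 30 1c 36 36 36 36 ∥ 65 6a 30.
Inner hash: sum = 48+28+54+54+54+54+101+106+48 = 547 → 02 23.
Outer input = (K'⊕opad) ∥ inner = 5a 76 5c 5c 5c 5c ∥ 02 23.
Outer hash (tag): sum = 90+118+92+92+92+92+2+35 = 613 → 02 65.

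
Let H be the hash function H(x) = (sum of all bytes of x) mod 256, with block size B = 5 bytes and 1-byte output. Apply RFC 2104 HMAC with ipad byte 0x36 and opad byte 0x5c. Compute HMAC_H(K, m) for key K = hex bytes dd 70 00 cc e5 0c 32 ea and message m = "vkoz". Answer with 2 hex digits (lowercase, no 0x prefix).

9c

Key hex bytes dd 70 00 cc e5 0c 32 ea is 8 bytes > B = 5, so hash it first: H(key) = 26, then zero-pad to 5 bytes: K' = 26 00 00 00 00.
K' ⊕ ipad = 10 36 36 36 36.  K' ⊕ opad = 7a 5c 5c 5c 5c.
Inner input = (K'⊕ipad) ∥ m = 10 36 36 36 36 ∥ 76 6b 6f 7a.
Inner hash: sum = 16+54+54+54+54+118+107+111+122 = 690; mod 256 = 178 → b2.
Outer input = (K'⊕opad) ∥ inner = 7a 5c 5c 5c 5c ∥ b2.
Outer hash (tag): sum = 122+92+92+92+92+178 = 668; mod 256 = 156 → 9c.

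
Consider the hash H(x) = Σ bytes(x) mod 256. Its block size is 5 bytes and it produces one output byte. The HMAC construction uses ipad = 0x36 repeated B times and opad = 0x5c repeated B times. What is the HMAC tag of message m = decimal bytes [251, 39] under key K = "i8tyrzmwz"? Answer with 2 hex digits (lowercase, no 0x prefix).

Key "i8tyrzmwz" = 69 38 74 79 72 7a 6d 77 7a is 9 bytes > B = 5, so hash it first: H(key) = d8, then zero-pad to 5 bytes: K' = d8 00 00 00 00.
K' ⊕ ipad = ee 36 36 36 36.  K' ⊕ opad = 84 5c 5c 5c 5c.
Inner input = (K'⊕ipad) ∥ m = ee 36 36 36 36 ∥ fb 27.
Inner hash: sum = 238+54+54+54+54+251+39 = 744; mod 256 = 232 → e8.
Outer input = (K'⊕opad) ∥ inner = 84 5c 5c 5c 5c ∥ e8.
Outer hash (tag): sum = 132+92+92+92+92+232 = 732; mod 256 = 220 → dc.

dc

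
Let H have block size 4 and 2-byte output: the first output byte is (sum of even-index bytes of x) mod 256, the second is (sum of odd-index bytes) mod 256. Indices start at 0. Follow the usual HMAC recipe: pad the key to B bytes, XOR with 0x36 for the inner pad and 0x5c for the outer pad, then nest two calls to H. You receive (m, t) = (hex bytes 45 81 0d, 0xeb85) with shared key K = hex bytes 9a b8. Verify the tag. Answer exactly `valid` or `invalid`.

invalid

Key hex bytes 9a b8 is 2 bytes ≤ B = 4; zero-pad to 4 bytes: K' = 9a b8 00 00.
K' ⊕ ipad = ac 8e 36 36; K' ⊕ opad = c6 e4 5c 5c.
Inner hash: even-index sum = 308 mod 256 = 52; odd-index sum = 325 mod 256 = 69 → 34 45.
Outer hash (recomputed tag): even-index sum = 342 mod 256 = 86; odd-index sum = 389 mod 256 = 133 → 56 85.
Recomputed tag = 5685; claimed = eb85 → mismatch.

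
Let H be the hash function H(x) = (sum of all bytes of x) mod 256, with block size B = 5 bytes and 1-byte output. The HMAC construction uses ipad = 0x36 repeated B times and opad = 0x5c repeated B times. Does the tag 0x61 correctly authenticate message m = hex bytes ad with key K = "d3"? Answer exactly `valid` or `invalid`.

valid

Key "d3" = 64 33 is 2 bytes ≤ B = 5; zero-pad to 5 bytes: K' = 64 33 00 00 00.
K' ⊕ ipad = 52 05 36 36 36; K' ⊕ opad = 38 6f 5c 5c 5c.
Inner hash: sum = 82+5+54+54+54+173 = 422; mod 256 = 166 → a6.
Outer hash (recomputed tag): sum = 56+111+92+92+92+166 = 609; mod 256 = 97 → 61.
Recomputed tag = 61; claimed = 61 → match.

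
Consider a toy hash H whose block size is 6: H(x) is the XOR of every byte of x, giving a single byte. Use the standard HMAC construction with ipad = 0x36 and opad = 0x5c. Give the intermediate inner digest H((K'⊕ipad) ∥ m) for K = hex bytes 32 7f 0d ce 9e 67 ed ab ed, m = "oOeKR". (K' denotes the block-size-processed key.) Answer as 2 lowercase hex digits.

80

Key hex bytes 32 7f 0d ce 9e 67 ed ab ed is 9 bytes > B = 6, so hash it first: H(key) = dc, then zero-pad to 6 bytes: K' = dc 00 00 00 00 00.
K' ⊕ ipad = ea 36 36 36 36 36.
Inner input = ea 36 36 36 36 36 ∥ 6f 4f 65 4b 52.
Inner hash: XOR ea⊕36⊕36⊕36⊕36⊕36⊕6f⊕4f⊕65⊕4b⊕52 = 80.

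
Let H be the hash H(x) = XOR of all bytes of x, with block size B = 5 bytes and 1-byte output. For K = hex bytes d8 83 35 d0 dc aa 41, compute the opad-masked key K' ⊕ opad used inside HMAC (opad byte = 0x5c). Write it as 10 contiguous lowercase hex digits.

d55c5c5c5c

Key hex bytes d8 83 35 d0 dc aa 41 is 7 bytes > B = 5, so hash it first: H(key) = 89, then zero-pad to 5 bytes: K' = 89 00 00 00 00.
XOR each byte with 0x5c: 89⊕5c=d5, 00⊕5c=5c, 00⊕5c=5c, 00⊕5c=5c, 00⊕5c=5c.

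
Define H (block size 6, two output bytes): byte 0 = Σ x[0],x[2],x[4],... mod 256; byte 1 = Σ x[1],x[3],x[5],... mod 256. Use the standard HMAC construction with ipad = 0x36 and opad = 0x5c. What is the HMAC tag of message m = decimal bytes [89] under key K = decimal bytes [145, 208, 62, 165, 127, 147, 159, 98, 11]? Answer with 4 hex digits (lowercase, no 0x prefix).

efb6

Key decimal bytes [145, 208, 62, 165, 127, 147, 159, 98, 11] = 91 d0 3e a5 7f 93 9f 62 0b is 9 bytes > B = 6, so hash it first: H(key) = f8 6a, then zero-pad to 6 bytes: K' = f8 6a 00 00 00 00.
K' ⊕ ipad = ce 5c 36 36 36 36.  K' ⊕ opad = a4 36 5c 5c 5c 5c.
Inner input = (K'⊕ipad) ∥ m = ce 5c 36 36 36 36 ∥ 59.
Inner hash: even-index sum = 403 mod 256 = 147; odd-index sum = 200 mod 256 = 200 → 93 c8.
Outer input = (K'⊕opad) ∥ inner = a4 36 5c 5c 5c 5c ∥ 93 c8.
Outer hash (tag): even-index sum = 495 mod 256 = 239; odd-index sum = 438 mod 256 = 182 → ef b6.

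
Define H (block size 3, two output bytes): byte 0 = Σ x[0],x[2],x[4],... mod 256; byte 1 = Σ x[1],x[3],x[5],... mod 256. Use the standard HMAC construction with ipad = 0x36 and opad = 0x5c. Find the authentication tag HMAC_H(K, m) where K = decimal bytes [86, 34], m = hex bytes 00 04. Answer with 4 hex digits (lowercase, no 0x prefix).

7a18

Key decimal bytes [86, 34] = 56 22 is 2 bytes ≤ B = 3; zero-pad to 3 bytes: K' = 56 22 00.
K' ⊕ ipad = 60 14 36.  K' ⊕ opad = 0a 7e 5c.
Inner input = (K'⊕ipad) ∥ m = 60 14 36 ∥ 00 04.
Inner hash: even-index sum = 154 mod 256 = 154; odd-index sum = 20 mod 256 = 20 → 9a 14.
Outer input = (K'⊕opad) ∥ inner = 0a 7e 5c ∥ 9a 14.
Outer hash (tag): even-index sum = 122 mod 256 = 122; odd-index sum = 280 mod 256 = 24 → 7a 18.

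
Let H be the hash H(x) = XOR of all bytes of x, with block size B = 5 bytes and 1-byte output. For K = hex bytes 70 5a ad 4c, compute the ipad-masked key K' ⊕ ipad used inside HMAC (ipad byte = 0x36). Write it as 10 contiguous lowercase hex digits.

Key hex bytes 70 5a ad 4c is 4 bytes ≤ B = 5; zero-pad to 5 bytes: K' = 70 5a ad 4c 00.
XOR each byte with 0x36: 70⊕36=46, 5a⊕36=6c, ad⊕36=9b, 4c⊕36=7a, 00⊕36=36.

466c9b7a36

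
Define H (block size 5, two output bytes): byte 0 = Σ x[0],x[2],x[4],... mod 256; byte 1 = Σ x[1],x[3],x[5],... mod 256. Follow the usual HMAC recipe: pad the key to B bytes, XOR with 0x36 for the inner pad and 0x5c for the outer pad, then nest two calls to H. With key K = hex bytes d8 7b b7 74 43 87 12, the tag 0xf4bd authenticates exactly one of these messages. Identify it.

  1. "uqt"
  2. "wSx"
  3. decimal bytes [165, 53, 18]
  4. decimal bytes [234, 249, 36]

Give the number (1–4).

4

Key hex bytes d8 7b b7 74 43 87 12 is 7 bytes > B = 5, so hash it first: H(key) = e4 76, then zero-pad to 5 bytes: K' = e4 76 00 00 00.
K' ⊕ ipad = d2 40 36 36 36; K' ⊕ opad = b8 2a 5c 5c 5c.
m1: inner = H(d2 40 36 36 36 75 71 74) = af 5f; tag = H(b8 2a 5c 5c 5c af 5f) = cf35
m2: inner = H(d2 40 36 36 36 77 53 78) = 91 65; tag = H(b8 2a 5c 5c 5c 91 65) = d517
m3: inner = H(d2 40 36 36 36 a5 35 12) = 73 2d; tag = H(b8 2a 5c 5c 5c 73 2d) = 9df9
m4: inner = H(d2 40 36 36 36 ea f9 24) = 37 84; tag = H(b8 2a 5c 5c 5c 37 84) = f4bd ← matches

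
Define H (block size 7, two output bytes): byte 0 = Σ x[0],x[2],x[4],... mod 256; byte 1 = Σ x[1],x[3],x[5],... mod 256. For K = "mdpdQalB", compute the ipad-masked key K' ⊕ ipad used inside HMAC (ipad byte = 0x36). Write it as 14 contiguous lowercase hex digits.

ac5d3636363636

Key "mdpdQalB" = 6d 64 70 64 51 61 6c 42 is 8 bytes > B = 7, so hash it first: H(key) = 9a 6b, then zero-pad to 7 bytes: K' = 9a 6b 00 00 00 00 00.
XOR each byte with 0x36: 9a⊕36=ac, 6b⊕36=5d, 00⊕36=36, 00⊕36=36, 00⊕36=36, 00⊕36=36, 00⊕36=36.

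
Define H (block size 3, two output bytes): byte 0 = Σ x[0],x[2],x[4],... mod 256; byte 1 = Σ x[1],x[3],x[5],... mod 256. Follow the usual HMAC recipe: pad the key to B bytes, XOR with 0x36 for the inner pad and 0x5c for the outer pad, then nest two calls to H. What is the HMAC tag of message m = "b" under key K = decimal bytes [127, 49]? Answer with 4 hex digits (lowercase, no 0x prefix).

e8ec

Key decimal bytes [127, 49] = 7f 31 is 2 bytes ≤ B = 3; zero-pad to 3 bytes: K' = 7f 31 00.
K' ⊕ ipad = 49 07 36.  K' ⊕ opad = 23 6d 5c.
Inner input = (K'⊕ipad) ∥ m = 49 07 36 ∥ 62.
Inner hash: even-index sum = 127 mod 256 = 127; odd-index sum = 105 mod 256 = 105 → 7f 69.
Outer input = (K'⊕opad) ∥ inner = 23 6d 5c ∥ 7f 69.
Outer hash (tag): even-index sum = 232 mod 256 = 232; odd-index sum = 236 mod 256 = 236 → e8 ec.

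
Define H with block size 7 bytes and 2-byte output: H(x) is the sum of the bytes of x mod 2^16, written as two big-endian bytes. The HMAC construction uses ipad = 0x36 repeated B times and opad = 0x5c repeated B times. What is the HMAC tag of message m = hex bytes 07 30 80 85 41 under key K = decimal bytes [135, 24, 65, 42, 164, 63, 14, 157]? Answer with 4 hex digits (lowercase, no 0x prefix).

035e

Key decimal bytes [135, 24, 65, 42, 164, 63, 14, 157] = 87 18 41 2a a4 3f 0e 9d is 8 bytes > B = 7, so hash it first: H(key) = 02 98, then zero-pad to 7 bytes: K' = 02 98 00 00 00 00 00.
K' ⊕ ipad = 34 ae 36 36 36 36 36.  K' ⊕ opad = 5e c4 5c 5c 5c 5c 5c.
Inner input = (K'⊕ipad) ∥ m = 34 ae 36 36 36 36 36 ∥ 07 30 80 85 41.
Inner hash: sum = 52+174+54+54+54+54+54+7+48+128+133+65 = 877 → 03 6d.
Outer input = (K'⊕opad) ∥ inner = 5e c4 5c 5c 5c 5c 5c ∥ 03 6d.
Outer hash (tag): sum = 94+196+92+92+92+92+92+3+109 = 862 → 03 5e.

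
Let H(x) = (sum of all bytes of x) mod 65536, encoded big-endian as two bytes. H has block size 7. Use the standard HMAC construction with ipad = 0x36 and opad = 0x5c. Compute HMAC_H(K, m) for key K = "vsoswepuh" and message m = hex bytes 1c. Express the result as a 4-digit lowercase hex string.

02f6

Key "vsoswepuh" = 76 73 6f 73 77 65 70 75 68 is 9 bytes > B = 7, so hash it first: H(key) = 03 f4, then zero-pad to 7 bytes: K' = 03 f4 00 00 00 00 00.
K' ⊕ ipad = 35 c2 36 36 36 36 36.  K' ⊕ opad = 5f a8 5c 5c 5c 5c 5c.
Inner input = (K'⊕ipad) ∥ m = 35 c2 36 36 36 36 36 ∥ 1c.
Inner hash: sum = 53+194+54+54+54+54+54+28 = 545 → 02 21.
Outer input = (K'⊕opad) ∥ inner = 5f a8 5c 5c 5c 5c 5c ∥ 02 21.
Outer hash (tag): sum = 95+168+92+92+92+92+92+2+33 = 758 → 02 f6.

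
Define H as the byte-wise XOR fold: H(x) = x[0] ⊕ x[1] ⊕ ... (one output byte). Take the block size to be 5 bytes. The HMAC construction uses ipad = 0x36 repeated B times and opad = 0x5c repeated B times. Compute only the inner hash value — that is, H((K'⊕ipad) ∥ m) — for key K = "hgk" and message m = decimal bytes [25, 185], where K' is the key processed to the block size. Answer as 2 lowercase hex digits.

Key "hgk" = 68 67 6b is 3 bytes ≤ B = 5; zero-pad to 5 bytes: K' = 68 67 6b 00 00.
K' ⊕ ipad = 5e 51 5d 36 36.
Inner input = 5e 51 5d 36 36 ∥ 19 b9.
Inner hash: XOR 5e⊕51⊕5d⊕36⊕36⊕19⊕b9 = f2.

f2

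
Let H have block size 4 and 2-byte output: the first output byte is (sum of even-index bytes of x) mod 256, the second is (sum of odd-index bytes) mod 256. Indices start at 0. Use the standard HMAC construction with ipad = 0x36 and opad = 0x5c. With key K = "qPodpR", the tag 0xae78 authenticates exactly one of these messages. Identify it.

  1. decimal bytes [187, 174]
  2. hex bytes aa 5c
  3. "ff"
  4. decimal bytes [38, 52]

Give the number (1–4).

Key "qPodpR" = 71 50 6f 64 70 52 is 6 bytes > B = 4, so hash it first: H(key) = 50 06, then zero-pad to 4 bytes: K' = 50 06 00 00.
K' ⊕ ipad = 66 30 36 36; K' ⊕ opad = 0c 5a 5c 5c.
m1: inner = H(66 30 36 36 bb ae) = 57 14; tag = H(0c 5a 5c 5c 57 14) = bfca
m2: inner = H(66 30 36 36 aa 5c) = 46 c2; tag = H(0c 5a 5c 5c 46 c2) = ae78 ← matches
m3: inner = H(66 30 36 36 66 66) = 02 cc; tag = H(0c 5a 5c 5c 02 cc) = 6a82
m4: inner = H(66 30 36 36 26 34) = c2 9a; tag = H(0c 5a 5c 5c c2 9a) = 2a50

2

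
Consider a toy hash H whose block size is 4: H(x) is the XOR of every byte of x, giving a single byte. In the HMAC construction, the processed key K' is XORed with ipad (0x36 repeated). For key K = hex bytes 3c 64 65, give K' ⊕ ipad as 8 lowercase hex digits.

Key hex bytes 3c 64 65 is 3 bytes ≤ B = 4; zero-pad to 4 bytes: K' = 3c 64 65 00.
XOR each byte with 0x36: 3c⊕36=0a, 64⊕36=52, 65⊕36=53, 00⊕36=36.

0a525336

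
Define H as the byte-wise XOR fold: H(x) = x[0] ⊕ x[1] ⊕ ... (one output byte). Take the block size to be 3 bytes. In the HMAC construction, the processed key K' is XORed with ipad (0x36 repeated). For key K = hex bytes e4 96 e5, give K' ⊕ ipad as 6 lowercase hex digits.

d2a0d3

Key hex bytes e4 96 e5 is exactly B = 3 bytes: K' = e4 96 e5.
XOR each byte with 0x36: e4⊕36=d2, 96⊕36=a0, e5⊕36=d3.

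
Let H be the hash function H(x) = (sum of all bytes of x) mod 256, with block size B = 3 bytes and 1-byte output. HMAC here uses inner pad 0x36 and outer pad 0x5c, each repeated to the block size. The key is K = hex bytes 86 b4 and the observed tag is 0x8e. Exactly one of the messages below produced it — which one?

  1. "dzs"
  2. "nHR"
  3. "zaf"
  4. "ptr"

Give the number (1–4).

2

Key hex bytes 86 b4 is 2 bytes ≤ B = 3; zero-pad to 3 bytes: K' = 86 b4 00.
K' ⊕ ipad = b0 82 36; K' ⊕ opad = da e8 5c.
m1: inner = H(b0 82 36 64 7a 73) = b9; tag = H(da e8 5c b9) = d7
m2: inner = H(b0 82 36 6e 48 52) = 70; tag = H(da e8 5c 70) = 8e ← matches
m3: inner = H(b0 82 36 7a 61 66) = a9; tag = H(da e8 5c a9) = c7
m4: inner = H(b0 82 36 70 74 72) = be; tag = H(da e8 5c be) = dc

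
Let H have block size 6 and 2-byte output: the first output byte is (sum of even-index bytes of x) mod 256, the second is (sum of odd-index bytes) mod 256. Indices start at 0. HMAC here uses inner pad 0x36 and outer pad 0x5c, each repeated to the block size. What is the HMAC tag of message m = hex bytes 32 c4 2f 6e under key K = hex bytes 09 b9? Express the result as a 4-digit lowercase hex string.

Key hex bytes 09 b9 is 2 bytes ≤ B = 6; zero-pad to 6 bytes: K' = 09 b9 00 00 00 00.
K' ⊕ ipad = 3f 8f 36 36 36 36.  K' ⊕ opad = 55 e5 5c 5c 5c 5c.
Inner input = (K'⊕ipad) ∥ m = 3f 8f 36 36 36 36 ∥ 32 c4 2f 6e.
Inner hash: even-index sum = 268 mod 256 = 12; odd-index sum = 557 mod 256 = 45 → 0c 2d.
Outer input = (K'⊕opad) ∥ inner = 55 e5 5c 5c 5c 5c ∥ 0c 2d.
Outer hash (tag): even-index sum = 281 mod 256 = 25; odd-index sum = 458 mod 256 = 202 → 19 ca.

19ca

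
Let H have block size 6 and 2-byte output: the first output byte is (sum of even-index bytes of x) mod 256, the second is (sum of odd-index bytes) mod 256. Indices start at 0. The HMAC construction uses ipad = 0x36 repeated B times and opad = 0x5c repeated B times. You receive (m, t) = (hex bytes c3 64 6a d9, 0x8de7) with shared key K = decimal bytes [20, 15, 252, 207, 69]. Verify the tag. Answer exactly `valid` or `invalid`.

Key decimal bytes [20, 15, 252, 207, 69] = 14 0f fc cf 45 is 5 bytes ≤ B = 6; zero-pad to 6 bytes: K' = 14 0f fc cf 45 00.
K' ⊕ ipad = 22 39 ca f9 73 36; K' ⊕ opad = 48 53 a0 93 19 5c.
Inner hash: even-index sum = 652 mod 256 = 140; odd-index sum = 677 mod 256 = 165 → 8c a5.
Outer hash (recomputed tag): even-index sum = 397 mod 256 = 141; odd-index sum = 487 mod 256 = 231 → 8d e7.
Recomputed tag = 8de7; claimed = 8de7 → match.

valid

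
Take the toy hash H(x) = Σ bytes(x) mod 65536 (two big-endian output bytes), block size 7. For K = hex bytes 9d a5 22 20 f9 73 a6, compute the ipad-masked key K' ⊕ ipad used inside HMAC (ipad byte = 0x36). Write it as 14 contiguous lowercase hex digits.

ab931416cf4590

Key hex bytes 9d a5 22 20 f9 73 a6 is exactly B = 7 bytes: K' = 9d a5 22 20 f9 73 a6.
XOR each byte with 0x36: 9d⊕36=ab, a5⊕36=93, 22⊕36=14, 20⊕36=16, f9⊕36=cf, 73⊕36=45, a6⊕36=90.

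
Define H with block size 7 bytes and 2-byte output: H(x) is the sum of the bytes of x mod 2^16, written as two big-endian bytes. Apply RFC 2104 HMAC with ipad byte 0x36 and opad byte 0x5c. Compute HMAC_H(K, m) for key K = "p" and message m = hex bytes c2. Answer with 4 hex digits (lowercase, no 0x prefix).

Key "p" = 70 is 1 byte ≤ B = 7; zero-pad to 7 bytes: K' = 70 00 00 00 00 00 00.
K' ⊕ ipad = 46 36 36 36 36 36 36.  K' ⊕ opad = 2c 5c 5c 5c 5c 5c 5c.
Inner input = (K'⊕ipad) ∥ m = 46 36 36 36 36 36 36 ∥ c2.
Inner hash: sum = 70+54+54+54+54+54+54+194 = 588 → 02 4c.
Outer input = (K'⊕opad) ∥ inner = 2c 5c 5c 5c 5c 5c 5c ∥ 02 4c.
Outer hash (tag): sum = 44+92+92+92+92+92+92+2+76 = 674 → 02 a2.

02a2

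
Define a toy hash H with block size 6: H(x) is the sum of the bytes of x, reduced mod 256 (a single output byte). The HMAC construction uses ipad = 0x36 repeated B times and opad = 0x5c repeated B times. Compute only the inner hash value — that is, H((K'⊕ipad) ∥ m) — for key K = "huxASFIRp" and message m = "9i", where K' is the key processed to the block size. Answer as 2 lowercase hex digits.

bc

Key "huxASFIRp" = 68 75 78 41 53 46 49 52 70 is 9 bytes > B = 6, so hash it first: H(key) = 3a, then zero-pad to 6 bytes: K' = 3a 00 00 00 00 00.
K' ⊕ ipad = 0c 36 36 36 36 36.
Inner input = 0c 36 36 36 36 36 ∥ 39 69.
Inner hash: sum = 12+54+54+54+54+54+57+105 = 444; mod 256 = 188 → bc.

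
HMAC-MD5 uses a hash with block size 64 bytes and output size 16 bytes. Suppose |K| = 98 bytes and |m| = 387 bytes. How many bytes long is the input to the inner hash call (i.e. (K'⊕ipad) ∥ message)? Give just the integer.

451

Key is 98 > 64 bytes, so it is hashed to 16 bytes then zero-padded to 64: |K'| = 64.
Inner input = (K'⊕ipad) ∥ m → 64 + 387 = 451 bytes.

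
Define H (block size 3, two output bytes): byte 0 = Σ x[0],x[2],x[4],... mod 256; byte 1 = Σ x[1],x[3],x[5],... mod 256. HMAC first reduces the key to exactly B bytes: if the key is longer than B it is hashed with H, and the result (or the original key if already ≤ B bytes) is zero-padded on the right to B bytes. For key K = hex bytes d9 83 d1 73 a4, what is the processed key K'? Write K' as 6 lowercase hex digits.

4ef600

|K| = 5 > B = 3, so first hash the key.
H(K): even-index sum = 590 mod 256 = 78; odd-index sum = 246 mod 256 = 246 → 4e f6.
Zero-pad H(K) = 4e f6 to 3 bytes: K' = 4e f6 00.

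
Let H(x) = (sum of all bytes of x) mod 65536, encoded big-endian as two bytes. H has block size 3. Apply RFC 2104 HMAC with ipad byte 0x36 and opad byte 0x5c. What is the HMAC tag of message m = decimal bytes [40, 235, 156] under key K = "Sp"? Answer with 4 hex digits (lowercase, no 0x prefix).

Key "Sp" = 53 70 is 2 bytes ≤ B = 3; zero-pad to 3 bytes: K' = 53 70 00.
K' ⊕ ipad = 65 46 36.  K' ⊕ opad = 0f 2c 5c.
Inner input = (K'⊕ipad) ∥ m = 65 46 36 ∥ 28 eb 9c.
Inner hash: sum = 101+70+54+40+235+156 = 656 → 02 90.
Outer input = (K'⊕opad) ∥ inner = 0f 2c 5c ∥ 02 90.
Outer hash (tag): sum = 15+44+92+2+144 = 297 → 01 29.

0129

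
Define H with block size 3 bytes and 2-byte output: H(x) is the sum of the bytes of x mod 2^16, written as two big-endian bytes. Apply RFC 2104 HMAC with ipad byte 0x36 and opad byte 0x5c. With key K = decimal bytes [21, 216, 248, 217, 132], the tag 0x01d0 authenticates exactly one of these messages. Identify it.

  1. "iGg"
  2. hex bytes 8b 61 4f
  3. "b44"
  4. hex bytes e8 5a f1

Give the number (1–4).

Key decimal bytes [21, 216, 248, 217, 132] = 15 d8 f8 d9 84 is 5 bytes > B = 3, so hash it first: H(key) = 03 42, then zero-pad to 3 bytes: K' = 03 42 00.
K' ⊕ ipad = 35 74 36; K' ⊕ opad = 5f 1e 5c.
m1: inner = H(35 74 36 69 47 67) = 01 f6; tag = H(5f 1e 5c 01 f6) = 01d0 ← matches
m2: inner = H(35 74 36 8b 61 4f) = 02 1a; tag = H(5f 1e 5c 02 1a) = 00f5
m3: inner = H(35 74 36 62 34 34) = 01 a9; tag = H(5f 1e 5c 01 a9) = 0183
m4: inner = H(35 74 36 e8 5a f1) = 03 12; tag = H(5f 1e 5c 03 12) = 00ee

1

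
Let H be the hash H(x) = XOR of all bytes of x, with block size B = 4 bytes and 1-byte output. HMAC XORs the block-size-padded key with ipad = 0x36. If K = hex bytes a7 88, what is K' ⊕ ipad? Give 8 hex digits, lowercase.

91be3636

Key hex bytes a7 88 is 2 bytes ≤ B = 4; zero-pad to 4 bytes: K' = a7 88 00 00.
XOR each byte with 0x36: a7⊕36=91, 88⊕36=be, 00⊕36=36, 00⊕36=36.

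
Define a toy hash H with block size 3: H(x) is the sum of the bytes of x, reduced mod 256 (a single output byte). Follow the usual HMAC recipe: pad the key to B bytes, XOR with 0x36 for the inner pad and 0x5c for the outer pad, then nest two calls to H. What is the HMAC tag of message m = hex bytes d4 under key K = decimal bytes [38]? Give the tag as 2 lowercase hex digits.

Key decimal bytes [38] = 26 is 1 byte ≤ B = 3; zero-pad to 3 bytes: K' = 26 00 00.
K' ⊕ ipad = 10 36 36.  K' ⊕ opad = 7a 5c 5c.
Inner input = (K'⊕ipad) ∥ m = 10 36 36 ∥ d4.
Inner hash: sum = 16+54+54+212 = 336; mod 256 = 80 → 50.
Outer input = (K'⊕opad) ∥ inner = 7a 5c 5c ∥ 50.
Outer hash (tag): sum = 122+92+92+80 = 386; mod 256 = 130 → 82.

82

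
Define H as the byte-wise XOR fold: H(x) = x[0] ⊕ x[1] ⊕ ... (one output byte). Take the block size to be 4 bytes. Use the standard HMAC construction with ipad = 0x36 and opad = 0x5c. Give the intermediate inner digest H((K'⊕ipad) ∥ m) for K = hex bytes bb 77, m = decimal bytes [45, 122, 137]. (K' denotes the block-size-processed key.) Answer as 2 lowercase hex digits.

12

Key hex bytes bb 77 is 2 bytes ≤ B = 4; zero-pad to 4 bytes: K' = bb 77 00 00.
K' ⊕ ipad = 8d 41 36 36.
Inner input = 8d 41 36 36 ∥ 2d 7a 89.
Inner hash: XOR 8d⊕41⊕36⊕36⊕2d⊕7a⊕89 = 12.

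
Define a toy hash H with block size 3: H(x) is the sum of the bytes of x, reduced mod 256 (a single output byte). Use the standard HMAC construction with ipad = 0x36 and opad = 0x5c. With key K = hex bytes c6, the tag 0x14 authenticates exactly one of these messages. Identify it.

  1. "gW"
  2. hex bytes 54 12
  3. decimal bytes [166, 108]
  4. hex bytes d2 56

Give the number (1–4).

Key hex bytes c6 is 1 byte ≤ B = 3; zero-pad to 3 bytes: K' = c6 00 00.
K' ⊕ ipad = f0 36 36; K' ⊕ opad = 9a 5c 5c.
m1: inner = H(f0 36 36 67 57) = 1a; tag = H(9a 5c 5c 1a) = 6c
m2: inner = H(f0 36 36 54 12) = c2; tag = H(9a 5c 5c c2) = 14 ← matches
m3: inner = H(f0 36 36 a6 6c) = 6e; tag = H(9a 5c 5c 6e) = c0
m4: inner = H(f0 36 36 d2 56) = 84; tag = H(9a 5c 5c 84) = d6

2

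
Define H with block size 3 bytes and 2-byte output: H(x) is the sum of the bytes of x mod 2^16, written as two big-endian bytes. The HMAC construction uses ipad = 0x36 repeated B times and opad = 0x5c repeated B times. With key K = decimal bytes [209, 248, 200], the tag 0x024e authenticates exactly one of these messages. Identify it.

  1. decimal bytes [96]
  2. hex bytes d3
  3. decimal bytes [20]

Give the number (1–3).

2

Key decimal bytes [209, 248, 200] = d1 f8 c8 is exactly B = 3 bytes: K' = d1 f8 c8.
K' ⊕ ipad = e7 ce fe; K' ⊕ opad = 8d a4 94.
m1: inner = H(e7 ce fe 60) = 03 13; tag = H(8d a4 94 03 13) = 01db
m2: inner = H(e7 ce fe d3) = 03 86; tag = H(8d a4 94 03 86) = 024e ← matches
m3: inner = H(e7 ce fe 14) = 02 c7; tag = H(8d a4 94 02 c7) = 028e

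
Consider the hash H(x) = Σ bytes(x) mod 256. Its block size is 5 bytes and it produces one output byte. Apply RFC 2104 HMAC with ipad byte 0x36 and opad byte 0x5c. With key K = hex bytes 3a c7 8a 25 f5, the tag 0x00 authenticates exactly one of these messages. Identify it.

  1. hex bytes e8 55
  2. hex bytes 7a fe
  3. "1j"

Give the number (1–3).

Key hex bytes 3a c7 8a 25 f5 is exactly B = 5 bytes: K' = 3a c7 8a 25 f5.
K' ⊕ ipad = 0c f1 bc 13 c3; K' ⊕ opad = 66 9b d6 79 a9.
m1: inner = H(0c f1 bc 13 c3 e8 55) = cc; tag = H(66 9b d6 79 a9 cc) = c5
m2: inner = H(0c f1 bc 13 c3 7a fe) = 07; tag = H(66 9b d6 79 a9 07) = 00 ← matches
m3: inner = H(0c f1 bc 13 c3 31 6a) = 2a; tag = H(66 9b d6 79 a9 2a) = 23

2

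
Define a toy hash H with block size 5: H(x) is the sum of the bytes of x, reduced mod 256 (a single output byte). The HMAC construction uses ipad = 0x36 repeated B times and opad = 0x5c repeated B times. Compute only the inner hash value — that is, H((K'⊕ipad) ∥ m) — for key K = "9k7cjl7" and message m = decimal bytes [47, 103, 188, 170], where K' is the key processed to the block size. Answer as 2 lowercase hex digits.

Key "9k7cjl7" = 39 6b 37 63 6a 6c 37 is 7 bytes > B = 5, so hash it first: H(key) = 4b, then zero-pad to 5 bytes: K' = 4b 00 00 00 00.
K' ⊕ ipad = 7d 36 36 36 36.
Inner input = 7d 36 36 36 36 ∥ 2f 67 bc aa.
Inner hash: sum = 125+54+54+54+54+47+103+188+170 = 849; mod 256 = 81 → 51.

51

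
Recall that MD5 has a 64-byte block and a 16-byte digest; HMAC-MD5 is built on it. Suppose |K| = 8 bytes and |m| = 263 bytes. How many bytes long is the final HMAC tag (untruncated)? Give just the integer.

The tag is one MD5 digest: 16 bytes.

16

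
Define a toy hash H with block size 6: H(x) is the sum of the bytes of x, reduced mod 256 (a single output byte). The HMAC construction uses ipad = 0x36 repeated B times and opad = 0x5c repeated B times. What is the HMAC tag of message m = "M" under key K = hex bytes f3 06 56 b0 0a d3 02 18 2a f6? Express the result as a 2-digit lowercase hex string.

91

Key hex bytes f3 06 56 b0 0a d3 02 18 2a f6 is 10 bytes > B = 6, so hash it first: H(key) = 16, then zero-pad to 6 bytes: K' = 16 00 00 00 00 00.
K' ⊕ ipad = 20 36 36 36 36 36.  K' ⊕ opad = 4a 5c 5c 5c 5c 5c.
Inner input = (K'⊕ipad) ∥ m = 20 36 36 36 36 36 ∥ 4d.
Inner hash: sum = 32+54+54+54+54+54+77 = 379; mod 256 = 123 → 7b.
Outer input = (K'⊕opad) ∥ inner = 4a 5c 5c 5c 5c 5c ∥ 7b.
Outer hash (tag): sum = 74+92+92+92+92+92+123 = 657; mod 256 = 145 → 91.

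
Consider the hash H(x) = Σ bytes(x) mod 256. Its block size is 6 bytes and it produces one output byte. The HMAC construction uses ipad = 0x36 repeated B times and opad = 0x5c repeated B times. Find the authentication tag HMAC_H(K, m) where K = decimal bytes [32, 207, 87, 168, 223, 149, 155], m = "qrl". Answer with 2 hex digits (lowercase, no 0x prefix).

95

Key decimal bytes [32, 207, 87, 168, 223, 149, 155] = 20 cf 57 a8 df 95 9b is 7 bytes > B = 6, so hash it first: H(key) = fd, then zero-pad to 6 bytes: K' = fd 00 00 00 00 00.
K' ⊕ ipad = cb 36 36 36 36 36.  K' ⊕ opad = a1 5c 5c 5c 5c 5c.
Inner input = (K'⊕ipad) ∥ m = cb 36 36 36 36 36 ∥ 71 72 6c.
Inner hash: sum = 203+54+54+54+54+54+113+114+108 = 808; mod 256 = 40 → 28.
Outer input = (K'⊕opad) ∥ inner = a1 5c 5c 5c 5c 5c ∥ 28.
Outer hash (tag): sum = 161+92+92+92+92+92+40 = 661; mod 256 = 149 → 95.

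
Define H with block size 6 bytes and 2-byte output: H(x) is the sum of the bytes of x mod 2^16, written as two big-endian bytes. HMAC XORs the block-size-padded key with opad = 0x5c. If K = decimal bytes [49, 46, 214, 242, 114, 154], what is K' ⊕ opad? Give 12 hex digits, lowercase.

6d728aae2ec6

Key decimal bytes [49, 46, 214, 242, 114, 154] = 31 2e d6 f2 72 9a is exactly B = 6 bytes: K' = 31 2e d6 f2 72 9a.
XOR each byte with 0x5c: 31⊕5c=6d, 2e⊕5c=72, d6⊕5c=8a, f2⊕5c=ae, 72⊕5c=2e, 9a⊕5c=c6.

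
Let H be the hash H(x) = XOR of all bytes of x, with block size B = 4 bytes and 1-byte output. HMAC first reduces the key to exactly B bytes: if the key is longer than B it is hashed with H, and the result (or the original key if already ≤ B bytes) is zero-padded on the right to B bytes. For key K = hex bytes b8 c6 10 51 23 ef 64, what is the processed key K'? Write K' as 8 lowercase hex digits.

97000000

|K| = 7 > B = 4, so first hash the key.
H(K): XOR b8⊕c6⊕10⊕51⊕23⊕ef⊕64 = 97.
Zero-pad H(K) = 97 to 4 bytes: K' = 97 00 00 00.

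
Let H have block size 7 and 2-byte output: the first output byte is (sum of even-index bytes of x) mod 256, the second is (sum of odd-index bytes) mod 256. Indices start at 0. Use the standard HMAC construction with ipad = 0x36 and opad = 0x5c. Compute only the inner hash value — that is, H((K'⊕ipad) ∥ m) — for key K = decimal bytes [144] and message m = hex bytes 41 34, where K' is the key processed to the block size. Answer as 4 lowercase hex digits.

7ce3

Key decimal bytes [144] = 90 is 1 byte ≤ B = 7; zero-pad to 7 bytes: K' = 90 00 00 00 00 00 00.
K' ⊕ ipad = a6 36 36 36 36 36 36.
Inner input = a6 36 36 36 36 36 36 ∥ 41 34.
Inner hash: even-index sum = 380 mod 256 = 124; odd-index sum = 227 mod 256 = 227 → 7c e3.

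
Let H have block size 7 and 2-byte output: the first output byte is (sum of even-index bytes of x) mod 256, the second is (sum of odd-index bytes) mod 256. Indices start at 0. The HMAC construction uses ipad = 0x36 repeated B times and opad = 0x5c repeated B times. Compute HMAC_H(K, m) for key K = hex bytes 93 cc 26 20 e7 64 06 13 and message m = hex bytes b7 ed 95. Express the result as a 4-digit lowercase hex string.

Key hex bytes 93 cc 26 20 e7 64 06 13 is 8 bytes > B = 7, so hash it first: H(key) = a6 63, then zero-pad to 7 bytes: K' = a6 63 00 00 00 00 00.
K' ⊕ ipad = 90 55 36 36 36 36 36.  K' ⊕ opad = fa 3f 5c 5c 5c 5c 5c.
Inner input = (K'⊕ipad) ∥ m = 90 55 36 36 36 36 36 ∥ b7 ed 95.
Inner hash: even-index sum = 543 mod 256 = 31; odd-index sum = 525 mod 256 = 13 → 1f 0d.
Outer input = (K'⊕opad) ∥ inner = fa 3f 5c 5c 5c 5c 5c ∥ 1f 0d.
Outer hash (tag): even-index sum = 539 mod 256 = 27; odd-index sum = 278 mod 256 = 22 → 1b 16.

1b16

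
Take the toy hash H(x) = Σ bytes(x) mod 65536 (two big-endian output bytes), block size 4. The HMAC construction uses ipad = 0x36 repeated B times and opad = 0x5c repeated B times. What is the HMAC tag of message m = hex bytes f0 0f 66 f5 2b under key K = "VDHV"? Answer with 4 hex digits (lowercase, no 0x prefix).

Key "VDHV" = 56 44 48 56 is exactly B = 4 bytes: K' = 56 44 48 56.
K' ⊕ ipad = 60 72 7e 60.  K' ⊕ opad = 0a 18 14 0a.
Inner input = (K'⊕ipad) ∥ m = 60 72 7e 60 ∥ f0 0f 66 f5 2b.
Inner hash: sum = 96+114+126+96+240+15+102+245+43 = 1077 → 04 35.
Outer input = (K'⊕opad) ∥ inner = 0a 18 14 0a ∥ 04 35.
Outer hash (tag): sum = 10+24+20+10+4+53 = 121 → 00 79.

0079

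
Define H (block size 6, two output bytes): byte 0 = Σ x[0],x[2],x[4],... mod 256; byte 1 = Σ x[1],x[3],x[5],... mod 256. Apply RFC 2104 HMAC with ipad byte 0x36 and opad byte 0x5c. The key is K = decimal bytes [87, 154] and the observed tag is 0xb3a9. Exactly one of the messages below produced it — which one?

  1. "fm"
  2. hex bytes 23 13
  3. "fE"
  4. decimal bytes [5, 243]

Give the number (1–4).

Key decimal bytes [87, 154] = 57 9a is 2 bytes ≤ B = 6; zero-pad to 6 bytes: K' = 57 9a 00 00 00 00.
K' ⊕ ipad = 61 ac 36 36 36 36; K' ⊕ opad = 0b c6 5c 5c 5c 5c.
m1: inner = H(61 ac 36 36 36 36 66 6d) = 33 85; tag = H(0b c6 5c 5c 5c 5c 33 85) = f603
m2: inner = H(61 ac 36 36 36 36 23 13) = f0 2b; tag = H(0b c6 5c 5c 5c 5c f0 2b) = b3a9 ← matches
m3: inner = H(61 ac 36 36 36 36 66 45) = 33 5d; tag = H(0b c6 5c 5c 5c 5c 33 5d) = f6db
m4: inner = H(61 ac 36 36 36 36 05 f3) = d2 0b; tag = H(0b c6 5c 5c 5c 5c d2 0b) = 9589

2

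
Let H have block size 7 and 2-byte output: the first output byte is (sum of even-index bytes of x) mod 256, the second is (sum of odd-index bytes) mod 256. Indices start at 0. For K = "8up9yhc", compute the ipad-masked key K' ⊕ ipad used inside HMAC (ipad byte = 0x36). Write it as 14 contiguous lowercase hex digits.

0e43460f4f5e55

Key "8up9yhc" = 38 75 70 39 79 68 63 is exactly B = 7 bytes: K' = 38 75 70 39 79 68 63.
XOR each byte with 0x36: 38⊕36=0e, 75⊕36=43, 70⊕36=46, 39⊕36=0f, 79⊕36=4f, 68⊕36=5e, 63⊕36=55.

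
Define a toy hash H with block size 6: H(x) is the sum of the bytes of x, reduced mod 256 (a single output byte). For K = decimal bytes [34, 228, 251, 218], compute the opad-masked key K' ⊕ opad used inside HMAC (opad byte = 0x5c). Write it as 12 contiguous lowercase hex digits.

7eb8a7865c5c

Key decimal bytes [34, 228, 251, 218] = 22 e4 fb da is 4 bytes ≤ B = 6; zero-pad to 6 bytes: K' = 22 e4 fb da 00 00.
XOR each byte with 0x5c: 22⊕5c=7e, e4⊕5c=b8, fb⊕5c=a7, da⊕5c=86, 00⊕5c=5c, 00⊕5c=5c.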